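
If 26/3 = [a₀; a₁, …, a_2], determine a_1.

26 ÷ 3 → quotient 8, remainder 2
3 ÷ 2 → quotient 1, remainder 1

1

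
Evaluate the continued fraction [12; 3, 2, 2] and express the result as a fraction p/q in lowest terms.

Start with 2.
2 + 1/(2/1) = 2 + 1/2 = 5/2
3 + 1/(5/2) = 3 + 2/5 = 17/5
12 + 1/(17/5) = 12 + 5/17 = 209/17

209/17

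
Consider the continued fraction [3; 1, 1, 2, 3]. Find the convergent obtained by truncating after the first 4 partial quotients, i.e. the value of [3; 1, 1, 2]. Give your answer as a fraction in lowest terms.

18/5

Use the convergent recurrence hₖ = aₖ·hₖ₋₁ + hₖ₋₂ (and likewise for the denominators kₖ):
a_0 = 3: 3/1
a_1 = 1: 4/1
a_2 = 1: 7/2
a_3 = 2: 18/5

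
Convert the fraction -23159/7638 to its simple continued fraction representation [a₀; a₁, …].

-23159 ÷ 7638 → quotient -4, remainder 7393
7638 ÷ 7393 → quotient 1, remainder 245
7393 ÷ 245 → quotient 30, remainder 43
245 ÷ 43 → quotient 5, remainder 30
43 ÷ 30 → quotient 1, remainder 13
30 ÷ 13 → quotient 2, remainder 4
13 ÷ 4 → quotient 3, remainder 1
4 ÷ 1 → quotient 4, remainder 0

[-4; 1, 30, 5, 1, 2, 3, 4]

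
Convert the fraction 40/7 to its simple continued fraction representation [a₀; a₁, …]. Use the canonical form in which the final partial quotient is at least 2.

[5; 1, 2, 2]

⌊40/7⌋ = 5, remainder 5
⌊7/5⌋ = 1, remainder 2
⌊5/2⌋ = 2, remainder 1
⌊2/1⌋ = 2, remainder 0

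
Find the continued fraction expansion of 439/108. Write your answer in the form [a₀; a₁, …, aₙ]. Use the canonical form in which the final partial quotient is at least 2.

[4; 15, 2, 3]

439 ÷ 108 → quotient 4, remainder 7
108 ÷ 7 → quotient 15, remainder 3
7 ÷ 3 → quotient 2, remainder 1
3 ÷ 1 → quotient 3, remainder 0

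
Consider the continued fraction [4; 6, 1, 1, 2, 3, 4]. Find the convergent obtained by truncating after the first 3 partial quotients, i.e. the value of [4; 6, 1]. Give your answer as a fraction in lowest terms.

29/7

Compute successive convergents:
a_0 = 4: 4/1
a_1 = 6: 25/6
a_2 = 1: 29/7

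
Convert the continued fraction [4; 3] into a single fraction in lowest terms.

13/3

Start with 3.
4 + 1/(3/1) = 4 + 1/3 = 13/3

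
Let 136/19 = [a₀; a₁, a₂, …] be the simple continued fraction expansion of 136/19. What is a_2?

⌊136/19⌋ = 7, remainder 3
⌊19/3⌋ = 6, remainder 1
⌊3/1⌋ = 3, remainder 0

3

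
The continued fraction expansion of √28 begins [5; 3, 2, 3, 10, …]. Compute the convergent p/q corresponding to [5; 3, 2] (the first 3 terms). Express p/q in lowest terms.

Start with 2.
3 + 1/(2/1) = 3 + 1/2 = 7/2
5 + 1/(7/2) = 5 + 2/7 = 37/7

37/7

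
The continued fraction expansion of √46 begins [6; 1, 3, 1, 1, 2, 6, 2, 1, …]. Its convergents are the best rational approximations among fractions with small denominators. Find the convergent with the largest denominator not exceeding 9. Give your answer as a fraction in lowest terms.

61/9

a_0 = 6: 6/1  (≤ bound)
a_1 = 1: 7/1  (≤ bound)
a_2 = 3: 27/4  (≤ bound)
a_3 = 1: 34/5  (≤ bound)
a_4 = 1: 61/9  (≤ bound)
a_5 = 2: 156/23  (> 9, stop)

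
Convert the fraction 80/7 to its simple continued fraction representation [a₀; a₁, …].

⌊80/7⌋ = 11, remainder 3
⌊7/3⌋ = 2, remainder 1
⌊3/1⌋ = 3, remainder 0

[11; 2, 3]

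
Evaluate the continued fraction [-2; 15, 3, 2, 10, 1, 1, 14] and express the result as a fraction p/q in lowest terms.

Compute successive convergents:
a_0 = -2: -2/1
a_1 = 15: -29/15
a_2 = 3: -89/46
a_3 = 2: -207/107
a_4 = 10: -2159/1116
a_5 = 1: -2366/1223
a_6 = 1: -4525/2339
a_7 = 14: -65716/33969

-65716/33969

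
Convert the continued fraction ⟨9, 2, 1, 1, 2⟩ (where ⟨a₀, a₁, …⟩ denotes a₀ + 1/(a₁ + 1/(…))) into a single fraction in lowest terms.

122/13

Compute successive convergents:
a_0 = 9: 9/1
a_1 = 2: 19/2
a_2 = 1: 28/3
a_3 = 1: 47/5
a_4 = 2: 122/13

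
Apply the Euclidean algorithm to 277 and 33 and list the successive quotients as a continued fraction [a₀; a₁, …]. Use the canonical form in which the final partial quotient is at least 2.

[8; 2, 1, 1, 6]

⌊277/33⌋ = 8, remainder 13
⌊33/13⌋ = 2, remainder 7
⌊13/7⌋ = 1, remainder 6
⌊7/6⌋ = 1, remainder 1
⌊6/1⌋ = 6, remainder 0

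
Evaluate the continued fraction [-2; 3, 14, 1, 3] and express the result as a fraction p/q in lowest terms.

a_0 = -2: -2/1
a_1 = 3: -5/3
a_2 = 14: -72/43
a_3 = 1: -77/46
a_4 = 3: -303/181

-303/181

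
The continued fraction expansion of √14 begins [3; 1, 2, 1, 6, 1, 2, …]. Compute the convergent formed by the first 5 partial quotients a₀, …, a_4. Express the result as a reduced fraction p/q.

a_0 = 3: 3/1
a_1 = 1: 4/1
a_2 = 2: 11/3
a_3 = 1: 15/4
a_4 = 6: 101/27

101/27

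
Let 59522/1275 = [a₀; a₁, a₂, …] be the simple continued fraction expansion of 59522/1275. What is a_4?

9

59522 = 46·1275 + 872, so a_0 = 46
1275 = 1·872 + 403, so a_1 = 1
872 = 2·403 + 66, so a_2 = 2
403 = 6·66 + 7, so a_3 = 6
66 = 9·7 + 3, so a_4 = 9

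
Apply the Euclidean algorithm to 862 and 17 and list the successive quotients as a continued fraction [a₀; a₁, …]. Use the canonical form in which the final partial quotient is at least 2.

[50; 1, 2, 2, 2]

⌊862/17⌋ = 50, remainder 12
⌊17/12⌋ = 1, remainder 5
⌊12/5⌋ = 2, remainder 2
⌊5/2⌋ = 2, remainder 1
⌊2/1⌋ = 2, remainder 0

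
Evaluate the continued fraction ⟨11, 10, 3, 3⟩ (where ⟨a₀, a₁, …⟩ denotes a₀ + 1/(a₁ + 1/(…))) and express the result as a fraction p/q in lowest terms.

1143/103

Collapse the nested fraction from the inside out:
Start with 3.
3 + 1/(3/1) = 3 + 1/3 = 10/3
10 + 1/(10/3) = 10 + 3/10 = 103/10
11 + 1/(103/10) = 11 + 10/103 = 1143/103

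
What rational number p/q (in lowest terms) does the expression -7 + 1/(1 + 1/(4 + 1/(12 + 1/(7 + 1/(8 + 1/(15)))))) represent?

Start with 15.
8 + 1/(15/1) = 8 + 1/15 = 121/15
7 + 1/(121/15) = 7 + 15/121 = 862/121
12 + 1/(862/121) = 12 + 121/862 = 10465/862
4 + 1/(10465/862) = 4 + 862/10465 = 42722/10465
1 + 1/(42722/10465) = 1 + 10465/42722 = 53187/42722
-7 + 1/(53187/42722) = -7 + 42722/53187 = -329587/53187

-329587/53187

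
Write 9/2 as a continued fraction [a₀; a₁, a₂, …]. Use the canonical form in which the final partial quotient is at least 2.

[4; 2]

Apply division with remainder until the remainder is 0:
9 = 4·2 + 1, so a_0 = 4
2 = 2·1 + 0, so a_1 = 2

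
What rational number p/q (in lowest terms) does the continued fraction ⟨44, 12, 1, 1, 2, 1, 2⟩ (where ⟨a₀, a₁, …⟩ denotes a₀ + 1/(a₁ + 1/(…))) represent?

Start with 2.
1 + 1/(2/1) = 1 + 1/2 = 3/2
2 + 1/(3/2) = 2 + 2/3 = 8/3
1 + 1/(8/3) = 1 + 3/8 = 11/8
1 + 1/(11/8) = 1 + 8/11 = 19/11
12 + 1/(19/11) = 12 + 11/19 = 239/19
44 + 1/(239/19) = 44 + 19/239 = 10535/239

10535/239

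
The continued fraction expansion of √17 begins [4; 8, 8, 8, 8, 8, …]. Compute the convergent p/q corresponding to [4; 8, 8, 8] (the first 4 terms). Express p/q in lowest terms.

2177/528

a_0 = 4: 4/1
a_1 = 8: 33/8
a_2 = 8: 268/65
a_3 = 8: 2177/528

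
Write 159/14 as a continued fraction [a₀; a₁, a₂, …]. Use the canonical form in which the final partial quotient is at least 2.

Run the Euclidean algorithm, recording each quotient:
159 = 11·14 + 5, so a_0 = 11
14 = 2·5 + 4, so a_1 = 2
5 = 1·4 + 1, so a_2 = 1
4 = 4·1 + 0, so a_3 = 4

[11; 2, 1, 4]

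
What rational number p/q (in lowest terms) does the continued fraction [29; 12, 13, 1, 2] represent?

14396/495

Build up convergents one term at a time:
a_0 = 29: 29/1
a_1 = 12: 349/12
a_2 = 13: 4566/157
a_3 = 1: 4915/169
a_4 = 2: 14396/495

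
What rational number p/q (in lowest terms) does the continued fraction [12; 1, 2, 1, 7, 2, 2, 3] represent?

Build up convergents one term at a time:
a_0 = 12: 12/1
a_1 = 1: 13/1
a_2 = 2: 38/3
a_3 = 1: 51/4
a_4 = 7: 395/31
a_5 = 2: 841/66
a_6 = 2: 2077/163
a_7 = 3: 7072/555

7072/555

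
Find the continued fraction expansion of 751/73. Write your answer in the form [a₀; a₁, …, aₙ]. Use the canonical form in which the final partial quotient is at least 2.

[10; 3, 2, 10]

751 = 10·73 + 21, so a_0 = 10
73 = 3·21 + 10, so a_1 = 3
21 = 2·10 + 1, so a_2 = 2
10 = 10·1 + 0, so a_3 = 10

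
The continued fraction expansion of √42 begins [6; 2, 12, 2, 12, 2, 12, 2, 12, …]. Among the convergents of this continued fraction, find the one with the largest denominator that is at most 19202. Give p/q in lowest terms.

List convergents until the denominator exceeds the bound:
a_0 = 6: 6/1  (≤ bound)
a_1 = 2: 13/2  (≤ bound)
a_2 = 12: 162/25  (≤ bound)
a_3 = 2: 337/52  (≤ bound)
a_4 = 12: 4206/649  (≤ bound)
a_5 = 2: 8749/1350  (≤ bound)
a_6 = 12: 109194/16849  (≤ bound)
a_7 = 2: 227137/35048  (> 19202, stop)

109194/16849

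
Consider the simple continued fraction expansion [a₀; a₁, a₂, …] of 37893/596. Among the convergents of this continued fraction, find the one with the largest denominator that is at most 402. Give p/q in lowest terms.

1208/19

a_0 = 63: 63/1  (≤ bound)
a_1 = 1: 64/1  (≤ bound)
a_2 = 1: 127/2  (≤ bound)
a_3 = 2: 318/5  (≤ bound)
a_4 = 1: 445/7  (≤ bound)
a_5 = 2: 1208/19  (≤ bound)
a_6 = 31: 37893/596  (> 402, stop)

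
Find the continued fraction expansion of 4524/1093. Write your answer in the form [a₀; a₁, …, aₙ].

4524 = 4·1093 + 152, so a_0 = 4
1093 = 7·152 + 29, so a_1 = 7
152 = 5·29 + 7, so a_2 = 5
29 = 4·7 + 1, so a_3 = 4
7 = 7·1 + 0, so a_4 = 7

[4; 7, 5, 4, 7]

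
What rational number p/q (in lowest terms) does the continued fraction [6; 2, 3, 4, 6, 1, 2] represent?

a_0 = 6: 6/1
a_1 = 2: 13/2
a_2 = 3: 45/7
a_3 = 4: 193/30
a_4 = 6: 1203/187
a_5 = 1: 1396/217
a_6 = 2: 3995/621

3995/621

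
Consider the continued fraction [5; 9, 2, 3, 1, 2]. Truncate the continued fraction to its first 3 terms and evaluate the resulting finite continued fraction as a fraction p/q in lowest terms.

Build up convergents one term at a time:
a_0 = 5: 5/1
a_1 = 9: 46/9
a_2 = 2: 97/19

97/19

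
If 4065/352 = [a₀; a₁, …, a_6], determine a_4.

Apply division with remainder until the remainder is 0:
4065 ÷ 352 → quotient 11, remainder 193
352 ÷ 193 → quotient 1, remainder 159
193 ÷ 159 → quotient 1, remainder 34
159 ÷ 34 → quotient 4, remainder 23
34 ÷ 23 → quotient 1, remainder 11

1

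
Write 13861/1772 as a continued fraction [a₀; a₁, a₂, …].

13861 = 7·1772 + 1457, so a_0 = 7
1772 = 1·1457 + 315, so a_1 = 1
1457 = 4·315 + 197, so a_2 = 4
315 = 1·197 + 118, so a_3 = 1
197 = 1·118 + 79, so a_4 = 1
118 = 1·79 + 39, so a_5 = 1
79 = 2·39 + 1, so a_6 = 2
39 = 39·1 + 0, so a_7 = 39

[7; 1, 4, 1, 1, 1, 2, 39]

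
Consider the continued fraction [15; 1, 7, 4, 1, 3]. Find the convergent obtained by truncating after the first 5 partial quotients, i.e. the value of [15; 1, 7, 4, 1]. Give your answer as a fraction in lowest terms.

Starting at the tail and folding back:
Start with 1.
4 + 1/(1/1) = 4 + 1/1 = 5/1
7 + 1/(5/1) = 7 + 1/5 = 36/5
1 + 1/(36/5) = 1 + 5/36 = 41/36
15 + 1/(41/36) = 15 + 36/41 = 651/41

651/41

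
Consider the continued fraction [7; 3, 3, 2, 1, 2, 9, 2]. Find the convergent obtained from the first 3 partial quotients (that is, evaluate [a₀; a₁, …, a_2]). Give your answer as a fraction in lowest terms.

Compute successive convergents:
a_0 = 7: 7/1
a_1 = 3: 22/3
a_2 = 3: 73/10

73/10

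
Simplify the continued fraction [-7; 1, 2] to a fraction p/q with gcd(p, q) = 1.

Start with 2.
1 + 1/(2/1) = 1 + 1/2 = 3/2
-7 + 1/(3/2) = -7 + 2/3 = -19/3

-19/3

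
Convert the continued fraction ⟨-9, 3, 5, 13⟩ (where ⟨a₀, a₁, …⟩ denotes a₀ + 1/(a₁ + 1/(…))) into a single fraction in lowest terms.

-1833/211

Start with 13.
5 + 1/(13/1) = 5 + 1/13 = 66/13
3 + 1/(66/13) = 3 + 13/66 = 211/66
-9 + 1/(211/66) = -9 + 66/211 = -1833/211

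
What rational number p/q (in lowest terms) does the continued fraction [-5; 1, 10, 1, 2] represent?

-143/35

Start with 2.
1 + 1/(2/1) = 1 + 1/2 = 3/2
10 + 1/(3/2) = 10 + 2/3 = 32/3
1 + 1/(32/3) = 1 + 3/32 = 35/32
-5 + 1/(35/32) = -5 + 32/35 = -143/35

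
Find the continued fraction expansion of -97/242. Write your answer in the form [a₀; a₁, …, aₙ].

-97 ÷ 242 → quotient -1, remainder 145
242 ÷ 145 → quotient 1, remainder 97
145 ÷ 97 → quotient 1, remainder 48
97 ÷ 48 → quotient 2, remainder 1
48 ÷ 1 → quotient 48, remainder 0

[-1; 1, 1, 2, 48]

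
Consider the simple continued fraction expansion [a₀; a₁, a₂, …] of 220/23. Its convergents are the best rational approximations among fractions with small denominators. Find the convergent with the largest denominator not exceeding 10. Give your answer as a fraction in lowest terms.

67/7

List convergents until the denominator exceeds the bound:
a_0 = 9: 9/1  (≤ bound)
a_1 = 1: 10/1  (≤ bound)
a_2 = 1: 19/2  (≤ bound)
a_3 = 3: 67/7  (≤ bound)
a_4 = 3: 220/23  (> 10, stop)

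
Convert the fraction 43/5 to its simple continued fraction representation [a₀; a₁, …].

43 ÷ 5 → quotient 8, remainder 3
5 ÷ 3 → quotient 1, remainder 2
3 ÷ 2 → quotient 1, remainder 1
2 ÷ 1 → quotient 2, remainder 0

[8; 1, 1, 2]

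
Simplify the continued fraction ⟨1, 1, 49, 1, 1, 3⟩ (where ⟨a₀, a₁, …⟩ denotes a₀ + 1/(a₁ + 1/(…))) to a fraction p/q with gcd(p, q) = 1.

Compute successive convergents:
a_0 = 1: 1/1
a_1 = 1: 2/1
a_2 = 49: 99/50
a_3 = 1: 101/51
a_4 = 1: 200/101
a_5 = 3: 701/354

701/354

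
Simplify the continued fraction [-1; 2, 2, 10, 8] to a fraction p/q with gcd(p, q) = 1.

-251/421

a_0 = -1: -1/1
a_1 = 2: -1/2
a_2 = 2: -3/5
a_3 = 10: -31/52
a_4 = 8: -251/421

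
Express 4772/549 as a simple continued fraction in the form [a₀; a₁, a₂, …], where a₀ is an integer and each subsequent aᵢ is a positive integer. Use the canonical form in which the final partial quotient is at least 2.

4772 = 8·549 + 380, so a_0 = 8
549 = 1·380 + 169, so a_1 = 1
380 = 2·169 + 42, so a_2 = 2
169 = 4·42 + 1, so a_3 = 4
42 = 42·1 + 0, so a_4 = 42

[8; 1, 2, 4, 42]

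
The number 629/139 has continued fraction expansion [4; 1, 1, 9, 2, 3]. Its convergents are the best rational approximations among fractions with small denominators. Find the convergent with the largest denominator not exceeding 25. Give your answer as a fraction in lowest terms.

a_0 = 4: 4/1  (≤ bound)
a_1 = 1: 5/1  (≤ bound)
a_2 = 1: 9/2  (≤ bound)
a_3 = 9: 86/19  (≤ bound)
a_4 = 2: 181/40  (> 25, stop)

86/19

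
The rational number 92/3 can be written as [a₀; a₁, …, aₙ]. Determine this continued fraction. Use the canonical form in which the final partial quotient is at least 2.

[30; 1, 2]

⌊92/3⌋ = 30, remainder 2
⌊3/2⌋ = 1, remainder 1
⌊2/1⌋ = 2, remainder 0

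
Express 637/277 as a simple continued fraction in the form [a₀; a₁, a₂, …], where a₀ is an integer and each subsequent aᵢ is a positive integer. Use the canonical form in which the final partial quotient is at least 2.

637 ÷ 277 → quotient 2, remainder 83
277 ÷ 83 → quotient 3, remainder 28
83 ÷ 28 → quotient 2, remainder 27
28 ÷ 27 → quotient 1, remainder 1
27 ÷ 1 → quotient 27, remainder 0

[2; 3, 2, 1, 27]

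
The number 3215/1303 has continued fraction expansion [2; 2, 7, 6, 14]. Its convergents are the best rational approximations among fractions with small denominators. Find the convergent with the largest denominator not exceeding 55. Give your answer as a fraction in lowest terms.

37/15

a_0 = 2: 2/1  (≤ bound)
a_1 = 2: 5/2  (≤ bound)
a_2 = 7: 37/15  (≤ bound)
a_3 = 6: 227/92  (> 55, stop)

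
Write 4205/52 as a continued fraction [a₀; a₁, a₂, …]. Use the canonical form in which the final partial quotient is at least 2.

4205 = 80·52 + 45, so a_0 = 80
52 = 1·45 + 7, so a_1 = 1
45 = 6·7 + 3, so a_2 = 6
7 = 2·3 + 1, so a_3 = 2
3 = 3·1 + 0, so a_4 = 3

[80; 1, 6, 2, 3]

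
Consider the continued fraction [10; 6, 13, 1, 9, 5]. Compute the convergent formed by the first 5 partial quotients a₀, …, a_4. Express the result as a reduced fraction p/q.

a_0 = 10: 10/1
a_1 = 6: 61/6
a_2 = 13: 803/79
a_3 = 1: 864/85
a_4 = 9: 8579/844

8579/844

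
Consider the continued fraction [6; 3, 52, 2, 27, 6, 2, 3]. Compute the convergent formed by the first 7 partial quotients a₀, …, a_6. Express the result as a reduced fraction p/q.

Collapse the nested fraction from the inside out:
Start with 2.
6 + 1/(2/1) = 6 + 1/2 = 13/2
27 + 1/(13/2) = 27 + 2/13 = 353/13
2 + 1/(353/13) = 2 + 13/353 = 719/353
52 + 1/(719/353) = 52 + 353/719 = 37741/719
3 + 1/(37741/719) = 3 + 719/37741 = 113942/37741
6 + 1/(113942/37741) = 6 + 37741/113942 = 721393/113942

721393/113942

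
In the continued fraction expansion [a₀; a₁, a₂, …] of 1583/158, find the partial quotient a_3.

⌊1583/158⌋ = 10, remainder 3
⌊158/3⌋ = 52, remainder 2
⌊3/2⌋ = 1, remainder 1
⌊2/1⌋ = 2, remainder 0

2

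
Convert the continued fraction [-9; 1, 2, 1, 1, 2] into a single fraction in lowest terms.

-149/18

Work from the innermost term outward:
Start with 2.
1 + 1/(2/1) = 1 + 1/2 = 3/2
1 + 1/(3/2) = 1 + 2/3 = 5/3
2 + 1/(5/3) = 2 + 3/5 = 13/5
1 + 1/(13/5) = 1 + 5/13 = 18/13
-9 + 1/(18/13) = -9 + 13/18 = -149/18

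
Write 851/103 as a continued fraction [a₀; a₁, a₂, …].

[8; 3, 1, 4, 2, 2]

851 = 8·103 + 27, so a_0 = 8
103 = 3·27 + 22, so a_1 = 3
27 = 1·22 + 5, so a_2 = 1
22 = 4·5 + 2, so a_3 = 4
5 = 2·2 + 1, so a_4 = 2
2 = 2·1 + 0, so a_5 = 2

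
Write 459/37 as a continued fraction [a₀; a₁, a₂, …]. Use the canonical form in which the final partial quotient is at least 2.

[12; 2, 2, 7]

Run the Euclidean algorithm, recording each quotient:
459 ÷ 37 → quotient 12, remainder 15
37 ÷ 15 → quotient 2, remainder 7
15 ÷ 7 → quotient 2, remainder 1
7 ÷ 1 → quotient 7, remainder 0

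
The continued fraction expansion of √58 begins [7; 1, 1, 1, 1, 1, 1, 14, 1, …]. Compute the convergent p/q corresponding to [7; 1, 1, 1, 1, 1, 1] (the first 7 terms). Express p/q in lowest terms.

99/13

a_0 = 7: 7/1
a_1 = 1: 8/1
a_2 = 1: 15/2
a_3 = 1: 23/3
a_4 = 1: 38/5
a_5 = 1: 61/8
a_6 = 1: 99/13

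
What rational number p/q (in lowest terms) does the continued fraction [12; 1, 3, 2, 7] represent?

856/67

Work from the innermost term outward:
Start with 7.
2 + 1/(7/1) = 2 + 1/7 = 15/7
3 + 1/(15/7) = 3 + 7/15 = 52/15
1 + 1/(52/15) = 1 + 15/52 = 67/52
12 + 1/(67/52) = 12 + 52/67 = 856/67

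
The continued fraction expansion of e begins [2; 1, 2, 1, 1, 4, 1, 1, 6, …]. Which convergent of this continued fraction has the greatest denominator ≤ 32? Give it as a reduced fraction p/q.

List convergents until the denominator exceeds the bound:
a_0 = 2: 2/1  (≤ bound)
a_1 = 1: 3/1  (≤ bound)
a_2 = 2: 8/3  (≤ bound)
a_3 = 1: 11/4  (≤ bound)
a_4 = 1: 19/7  (≤ bound)
a_5 = 4: 87/32  (≤ bound)
a_6 = 1: 106/39  (> 32, stop)

87/32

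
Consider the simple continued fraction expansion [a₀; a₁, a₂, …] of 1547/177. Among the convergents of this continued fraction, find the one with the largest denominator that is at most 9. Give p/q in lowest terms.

35/4

a_0 = 8: 8/1  (≤ bound)
a_1 = 1: 9/1  (≤ bound)
a_2 = 2: 26/3  (≤ bound)
a_3 = 1: 35/4  (≤ bound)
a_4 = 5: 201/23  (> 9, stop)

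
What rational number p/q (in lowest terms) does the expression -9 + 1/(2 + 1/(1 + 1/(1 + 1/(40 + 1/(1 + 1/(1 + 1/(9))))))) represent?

-33604/3907

a_0 = -9: -9/1
a_1 = 2: -17/2
a_2 = 1: -26/3
a_3 = 1: -43/5
a_4 = 40: -1746/203
a_5 = 1: -1789/208
a_6 = 1: -3535/411
a_7 = 9: -33604/3907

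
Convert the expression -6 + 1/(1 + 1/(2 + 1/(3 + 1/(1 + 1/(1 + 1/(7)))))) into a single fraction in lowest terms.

-923/174

Work from the innermost term outward:
Start with 7.
1 + 1/(7/1) = 1 + 1/7 = 8/7
1 + 1/(8/7) = 1 + 7/8 = 15/8
3 + 1/(15/8) = 3 + 8/15 = 53/15
2 + 1/(53/15) = 2 + 15/53 = 121/53
1 + 1/(121/53) = 1 + 53/121 = 174/121
-6 + 1/(174/121) = -6 + 121/174 = -923/174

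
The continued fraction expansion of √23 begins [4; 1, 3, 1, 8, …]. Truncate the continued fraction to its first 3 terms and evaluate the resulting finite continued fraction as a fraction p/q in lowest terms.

a_0 = 4: 4/1
a_1 = 1: 5/1
a_2 = 3: 19/4

19/4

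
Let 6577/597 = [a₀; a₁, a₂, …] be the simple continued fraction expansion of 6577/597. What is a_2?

6577 ÷ 597 → quotient 11, remainder 10
597 ÷ 10 → quotient 59, remainder 7
10 ÷ 7 → quotient 1, remainder 3

1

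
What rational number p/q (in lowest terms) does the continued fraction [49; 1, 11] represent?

599/12

Use the convergent recurrence hₖ = aₖ·hₖ₋₁ + hₖ₋₂ (and likewise for the denominators kₖ):
a_0 = 49: 49/1
a_1 = 1: 50/1
a_2 = 11: 599/12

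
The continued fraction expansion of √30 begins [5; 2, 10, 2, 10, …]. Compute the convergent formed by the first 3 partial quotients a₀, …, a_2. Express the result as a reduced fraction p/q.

115/21

a_0 = 5: 5/1
a_1 = 2: 11/2
a_2 = 10: 115/21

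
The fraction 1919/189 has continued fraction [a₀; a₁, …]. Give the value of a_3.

Repeatedly divide and take the remainder:
1919 = 10·189 + 29, so a_0 = 10
189 = 6·29 + 15, so a_1 = 6
29 = 1·15 + 14, so a_2 = 1
15 = 1·14 + 1, so a_3 = 1

1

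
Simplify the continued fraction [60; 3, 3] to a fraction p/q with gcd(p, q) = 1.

603/10

Start with 3.
3 + 1/(3/1) = 3 + 1/3 = 10/3
60 + 1/(10/3) = 60 + 3/10 = 603/10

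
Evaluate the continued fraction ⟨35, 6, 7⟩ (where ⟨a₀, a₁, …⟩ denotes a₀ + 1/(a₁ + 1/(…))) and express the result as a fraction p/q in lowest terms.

1512/43

a_0 = 35: 35/1
a_1 = 6: 211/6
a_2 = 7: 1512/43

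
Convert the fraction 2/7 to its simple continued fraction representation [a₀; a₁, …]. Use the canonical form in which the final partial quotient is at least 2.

Apply division with remainder until the remainder is 0:
2 = 0·7 + 2, so a_0 = 0
7 = 3·2 + 1, so a_1 = 3
2 = 2·1 + 0, so a_2 = 2

[0; 3, 2]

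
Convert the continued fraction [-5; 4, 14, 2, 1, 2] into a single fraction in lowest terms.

Start with 2.
1 + 1/(2/1) = 1 + 1/2 = 3/2
2 + 1/(3/2) = 2 + 2/3 = 8/3
14 + 1/(8/3) = 14 + 3/8 = 115/8
4 + 1/(115/8) = 4 + 8/115 = 468/115
-5 + 1/(468/115) = -5 + 115/468 = -2225/468

-2225/468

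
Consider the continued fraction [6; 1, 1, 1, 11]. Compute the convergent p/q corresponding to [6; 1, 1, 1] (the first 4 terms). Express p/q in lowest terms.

20/3

a_0 = 6: 6/1
a_1 = 1: 7/1
a_2 = 1: 13/2
a_3 = 1: 20/3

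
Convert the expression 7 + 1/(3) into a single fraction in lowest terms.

22/3

Start with 3.
7 + 1/(3/1) = 7 + 1/3 = 22/3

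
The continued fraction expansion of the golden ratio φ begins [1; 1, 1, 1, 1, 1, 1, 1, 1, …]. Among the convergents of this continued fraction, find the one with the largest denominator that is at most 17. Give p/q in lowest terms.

a_0 = 1: 1/1  (≤ bound)
a_1 = 1: 2/1  (≤ bound)
a_2 = 1: 3/2  (≤ bound)
a_3 = 1: 5/3  (≤ bound)
a_4 = 1: 8/5  (≤ bound)
a_5 = 1: 13/8  (≤ bound)
a_6 = 1: 21/13  (≤ bound)
a_7 = 1: 34/21  (> 17, stop)

21/13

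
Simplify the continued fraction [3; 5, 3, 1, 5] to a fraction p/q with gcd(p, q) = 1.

Collapse the nested fraction from the inside out:
Start with 5.
1 + 1/(5/1) = 1 + 1/5 = 6/5
3 + 1/(6/5) = 3 + 5/6 = 23/6
5 + 1/(23/6) = 5 + 6/23 = 121/23
3 + 1/(121/23) = 3 + 23/121 = 386/121

386/121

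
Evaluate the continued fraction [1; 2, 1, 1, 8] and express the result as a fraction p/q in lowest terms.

Start with 8.
1 + 1/(8/1) = 1 + 1/8 = 9/8
1 + 1/(9/8) = 1 + 8/9 = 17/9
2 + 1/(17/9) = 2 + 9/17 = 43/17
1 + 1/(43/17) = 1 + 17/43 = 60/43

60/43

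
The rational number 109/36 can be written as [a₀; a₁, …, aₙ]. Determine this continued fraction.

109 ÷ 36 → quotient 3, remainder 1
36 ÷ 1 → quotient 36, remainder 0

[3; 36]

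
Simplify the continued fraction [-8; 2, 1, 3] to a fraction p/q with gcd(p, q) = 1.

-84/11

a_0 = -8: -8/1
a_1 = 2: -15/2
a_2 = 1: -23/3
a_3 = 3: -84/11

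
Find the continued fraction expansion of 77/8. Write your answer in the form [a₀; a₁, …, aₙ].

[9; 1, 1, 1, 2]

Run the Euclidean algorithm, recording each quotient:
⌊77/8⌋ = 9, remainder 5
⌊8/5⌋ = 1, remainder 3
⌊5/3⌋ = 1, remainder 2
⌊3/2⌋ = 1, remainder 1
⌊2/1⌋ = 2, remainder 0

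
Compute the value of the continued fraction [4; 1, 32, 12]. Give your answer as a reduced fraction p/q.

Compute successive convergents:
a_0 = 4: 4/1
a_1 = 1: 5/1
a_2 = 32: 164/33
a_3 = 12: 1973/397

1973/397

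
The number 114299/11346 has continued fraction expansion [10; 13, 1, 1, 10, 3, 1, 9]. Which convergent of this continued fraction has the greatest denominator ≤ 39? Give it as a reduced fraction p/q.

272/27

List convergents until the denominator exceeds the bound:
a_0 = 10: 10/1  (≤ bound)
a_1 = 13: 131/13  (≤ bound)
a_2 = 1: 141/14  (≤ bound)
a_3 = 1: 272/27  (≤ bound)
a_4 = 10: 2861/284  (> 39, stop)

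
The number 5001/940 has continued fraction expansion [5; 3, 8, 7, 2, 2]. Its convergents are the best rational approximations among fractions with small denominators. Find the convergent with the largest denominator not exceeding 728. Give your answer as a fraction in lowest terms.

2027/381

a_0 = 5: 5/1  (≤ bound)
a_1 = 3: 16/3  (≤ bound)
a_2 = 8: 133/25  (≤ bound)
a_3 = 7: 947/178  (≤ bound)
a_4 = 2: 2027/381  (≤ bound)
a_5 = 2: 5001/940  (> 728, stop)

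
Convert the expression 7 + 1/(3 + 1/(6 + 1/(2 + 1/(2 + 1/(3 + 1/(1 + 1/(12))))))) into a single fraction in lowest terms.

41589/5684

Work from the innermost term outward:
Start with 12.
1 + 1/(12/1) = 1 + 1/12 = 13/12
3 + 1/(13/12) = 3 + 12/13 = 51/13
2 + 1/(51/13) = 2 + 13/51 = 115/51
2 + 1/(115/51) = 2 + 51/115 = 281/115
6 + 1/(281/115) = 6 + 115/281 = 1801/281
3 + 1/(1801/281) = 3 + 281/1801 = 5684/1801
7 + 1/(5684/1801) = 7 + 1801/5684 = 41589/5684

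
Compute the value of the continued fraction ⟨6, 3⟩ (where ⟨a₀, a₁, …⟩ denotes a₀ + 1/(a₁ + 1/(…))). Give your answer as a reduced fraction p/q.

19/3

Work from the innermost term outward:
Start with 3.
6 + 1/(3/1) = 6 + 1/3 = 19/3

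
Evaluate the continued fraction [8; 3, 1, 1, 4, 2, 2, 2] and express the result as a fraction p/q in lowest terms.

Compute successive convergents:
a_0 = 8: 8/1
a_1 = 3: 25/3
a_2 = 1: 33/4
a_3 = 1: 58/7
a_4 = 4: 265/32
a_5 = 2: 588/71
a_6 = 2: 1441/174
a_7 = 2: 3470/419

3470/419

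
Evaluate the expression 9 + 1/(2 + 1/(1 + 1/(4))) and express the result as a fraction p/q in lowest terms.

131/14

Build up convergents one term at a time:
a_0 = 9: 9/1
a_1 = 2: 19/2
a_2 = 1: 28/3
a_3 = 4: 131/14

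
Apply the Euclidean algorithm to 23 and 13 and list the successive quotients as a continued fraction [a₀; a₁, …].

[1; 1, 3, 3]

23 ÷ 13 → quotient 1, remainder 10
13 ÷ 10 → quotient 1, remainder 3
10 ÷ 3 → quotient 3, remainder 1
3 ÷ 1 → quotient 3, remainder 0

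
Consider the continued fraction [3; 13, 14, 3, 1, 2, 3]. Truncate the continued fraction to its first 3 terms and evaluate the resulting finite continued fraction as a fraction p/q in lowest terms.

Work from the innermost term outward:
Start with 14.
13 + 1/(14/1) = 13 + 1/14 = 183/14
3 + 1/(183/14) = 3 + 14/183 = 563/183

563/183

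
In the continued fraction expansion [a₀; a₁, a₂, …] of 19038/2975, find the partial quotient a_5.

19038 = 6·2975 + 1188, so a_0 = 6
2975 = 2·1188 + 599, so a_1 = 2
1188 = 1·599 + 589, so a_2 = 1
599 = 1·589 + 10, so a_3 = 1
589 = 58·10 + 9, so a_4 = 58
10 = 1·9 + 1, so a_5 = 1

1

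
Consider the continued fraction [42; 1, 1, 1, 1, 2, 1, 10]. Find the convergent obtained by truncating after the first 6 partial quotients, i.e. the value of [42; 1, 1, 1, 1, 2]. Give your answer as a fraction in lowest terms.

Build up convergents one term at a time:
a_0 = 42: 42/1
a_1 = 1: 43/1
a_2 = 1: 85/2
a_3 = 1: 128/3
a_4 = 1: 213/5
a_5 = 2: 554/13

554/13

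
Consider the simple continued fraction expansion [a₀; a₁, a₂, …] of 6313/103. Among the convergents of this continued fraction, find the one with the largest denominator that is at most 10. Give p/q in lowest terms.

a_0 = 61: 61/1  (≤ bound)
a_1 = 3: 184/3  (≤ bound)
a_2 = 2: 429/7  (≤ bound)
a_3 = 3: 1471/24  (> 10, stop)

429/7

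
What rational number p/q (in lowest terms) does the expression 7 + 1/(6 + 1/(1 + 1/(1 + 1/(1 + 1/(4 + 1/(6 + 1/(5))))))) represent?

Use the convergent recurrence hₖ = aₖ·hₖ₋₁ + hₖ₋₂ (and likewise for the denominators kₖ):
a_0 = 7: 7/1
a_1 = 6: 43/6
a_2 = 1: 50/7
a_3 = 1: 93/13
a_4 = 1: 143/20
a_5 = 4: 665/93
a_6 = 6: 4133/578
a_7 = 5: 21330/2983

21330/2983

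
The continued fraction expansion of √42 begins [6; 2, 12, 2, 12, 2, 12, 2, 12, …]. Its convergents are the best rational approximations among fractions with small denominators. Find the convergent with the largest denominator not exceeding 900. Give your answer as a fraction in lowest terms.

a_0 = 6: 6/1  (≤ bound)
a_1 = 2: 13/2  (≤ bound)
a_2 = 12: 162/25  (≤ bound)
a_3 = 2: 337/52  (≤ bound)
a_4 = 12: 4206/649  (≤ bound)
a_5 = 2: 8749/1350  (> 900, stop)

4206/649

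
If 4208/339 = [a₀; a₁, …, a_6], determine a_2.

2

Run the Euclidean algorithm, recording each quotient:
4208 ÷ 339 → quotient 12, remainder 140
339 ÷ 140 → quotient 2, remainder 59
140 ÷ 59 → quotient 2, remainder 22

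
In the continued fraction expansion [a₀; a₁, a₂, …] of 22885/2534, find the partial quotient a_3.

6

⌊22885/2534⌋ = 9, remainder 79
⌊2534/79⌋ = 32, remainder 6
⌊79/6⌋ = 13, remainder 1
⌊6/1⌋ = 6, remainder 0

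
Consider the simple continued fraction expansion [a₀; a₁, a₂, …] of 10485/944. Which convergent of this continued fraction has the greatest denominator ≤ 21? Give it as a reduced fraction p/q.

211/19

List convergents until the denominator exceeds the bound:
a_0 = 11: 11/1  (≤ bound)
a_1 = 9: 100/9  (≤ bound)
a_2 = 2: 211/19  (≤ bound)
a_3 = 1: 311/28  (> 21, stop)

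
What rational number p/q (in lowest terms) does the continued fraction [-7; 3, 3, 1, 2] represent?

-241/36

Compute successive convergents:
a_0 = -7: -7/1
a_1 = 3: -20/3
a_2 = 3: -67/10
a_3 = 1: -87/13
a_4 = 2: -241/36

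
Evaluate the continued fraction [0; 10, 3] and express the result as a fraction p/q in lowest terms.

3/31

Use the convergent recurrence hₖ = aₖ·hₖ₋₁ + hₖ₋₂ (and likewise for the denominators kₖ):
a_0 = 0: 0/1
a_1 = 10: 1/10
a_2 = 3: 3/31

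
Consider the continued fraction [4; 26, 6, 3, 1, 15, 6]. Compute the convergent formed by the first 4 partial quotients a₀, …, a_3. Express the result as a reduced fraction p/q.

a_0 = 4: 4/1
a_1 = 26: 105/26
a_2 = 6: 634/157
a_3 = 3: 2007/497

2007/497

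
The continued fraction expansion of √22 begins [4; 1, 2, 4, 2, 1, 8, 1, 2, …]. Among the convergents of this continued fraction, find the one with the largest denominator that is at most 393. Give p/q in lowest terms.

1712/365

a_0 = 4: 4/1  (≤ bound)
a_1 = 1: 5/1  (≤ bound)
a_2 = 2: 14/3  (≤ bound)
a_3 = 4: 61/13  (≤ bound)
a_4 = 2: 136/29  (≤ bound)
a_5 = 1: 197/42  (≤ bound)
a_6 = 8: 1712/365  (≤ bound)
a_7 = 1: 1909/407  (> 393, stop)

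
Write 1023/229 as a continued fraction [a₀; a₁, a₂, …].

[4; 2, 7, 7, 2]

1023 ÷ 229 → quotient 4, remainder 107
229 ÷ 107 → quotient 2, remainder 15
107 ÷ 15 → quotient 7, remainder 2
15 ÷ 2 → quotient 7, remainder 1
2 ÷ 1 → quotient 2, remainder 0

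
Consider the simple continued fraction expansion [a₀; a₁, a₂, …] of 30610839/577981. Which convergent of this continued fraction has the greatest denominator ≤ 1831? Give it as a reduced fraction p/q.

77377/1461

List convergents until the denominator exceeds the bound:
a_0 = 52: 52/1  (≤ bound)
a_1 = 1: 53/1  (≤ bound)
a_2 = 25: 1377/26  (≤ bound)
a_3 = 11: 15200/287  (≤ bound)
a_4 = 4: 62177/1174  (≤ bound)
a_5 = 1: 77377/1461  (≤ bound)
a_6 = 6: 526439/9940  (> 1831, stop)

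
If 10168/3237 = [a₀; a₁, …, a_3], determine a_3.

Apply division with remainder until the remainder is 0:
10168 = 3·3237 + 457, so a_0 = 3
3237 = 7·457 + 38, so a_1 = 7
457 = 12·38 + 1, so a_2 = 12
38 = 38·1 + 0, so a_3 = 38

38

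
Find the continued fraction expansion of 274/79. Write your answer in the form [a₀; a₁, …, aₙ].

274 ÷ 79 → quotient 3, remainder 37
79 ÷ 37 → quotient 2, remainder 5
37 ÷ 5 → quotient 7, remainder 2
5 ÷ 2 → quotient 2, remainder 1
2 ÷ 1 → quotient 2, remainder 0

[3; 2, 7, 2, 2]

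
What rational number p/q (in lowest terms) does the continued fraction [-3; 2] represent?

-5/2

Compute successive convergents:
a_0 = -3: -3/1
a_1 = 2: -5/2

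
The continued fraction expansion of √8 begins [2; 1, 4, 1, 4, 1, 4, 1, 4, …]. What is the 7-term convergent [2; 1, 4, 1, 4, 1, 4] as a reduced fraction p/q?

478/169

Start with 4.
1 + 1/(4/1) = 1 + 1/4 = 5/4
4 + 1/(5/4) = 4 + 4/5 = 24/5
1 + 1/(24/5) = 1 + 5/24 = 29/24
4 + 1/(29/24) = 4 + 24/29 = 140/29
1 + 1/(140/29) = 1 + 29/140 = 169/140
2 + 1/(169/140) = 2 + 140/169 = 478/169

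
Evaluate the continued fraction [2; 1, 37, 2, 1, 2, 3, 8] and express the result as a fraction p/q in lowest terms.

Use the convergent recurrence hₖ = aₖ·hₖ₋₁ + hₖ₋₂ (and likewise for the denominators kₖ):
a_0 = 2: 2/1
a_1 = 1: 3/1
a_2 = 37: 113/38
a_3 = 2: 229/77
a_4 = 1: 342/115
a_5 = 2: 913/307
a_6 = 3: 3081/1036
a_7 = 8: 25561/8595

25561/8595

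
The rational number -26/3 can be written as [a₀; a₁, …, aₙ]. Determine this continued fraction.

Run the Euclidean algorithm, recording each quotient:
-26 ÷ 3 → quotient -9, remainder 1
3 ÷ 1 → quotient 3, remainder 0

[-9; 3]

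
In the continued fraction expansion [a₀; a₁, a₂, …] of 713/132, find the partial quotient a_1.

2

⌊713/132⌋ = 5, remainder 53
⌊132/53⌋ = 2, remainder 26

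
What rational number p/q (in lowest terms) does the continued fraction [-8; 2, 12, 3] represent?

-579/77

Start with 3.
12 + 1/(3/1) = 12 + 1/3 = 37/3
2 + 1/(37/3) = 2 + 3/37 = 77/37
-8 + 1/(77/37) = -8 + 37/77 = -579/77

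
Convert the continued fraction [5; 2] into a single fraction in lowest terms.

11/2

Start with 2.
5 + 1/(2/1) = 5 + 1/2 = 11/2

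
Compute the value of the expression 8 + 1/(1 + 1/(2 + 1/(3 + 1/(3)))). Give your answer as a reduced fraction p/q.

Start with 3.
3 + 1/(3/1) = 3 + 1/3 = 10/3
2 + 1/(10/3) = 2 + 3/10 = 23/10
1 + 1/(23/10) = 1 + 10/23 = 33/23
8 + 1/(33/23) = 8 + 23/33 = 287/33

287/33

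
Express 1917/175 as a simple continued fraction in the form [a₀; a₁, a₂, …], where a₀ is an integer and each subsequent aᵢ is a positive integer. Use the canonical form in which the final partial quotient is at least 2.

[10; 1, 20, 1, 7]

Run the Euclidean algorithm, recording each quotient:
1917 = 10·175 + 167, so a_0 = 10
175 = 1·167 + 8, so a_1 = 1
167 = 20·8 + 7, so a_2 = 20
8 = 1·7 + 1, so a_3 = 1
7 = 7·1 + 0, so a_4 = 7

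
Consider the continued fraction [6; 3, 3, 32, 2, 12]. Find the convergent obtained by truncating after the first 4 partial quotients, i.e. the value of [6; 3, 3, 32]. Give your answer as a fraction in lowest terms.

2035/323

Build up convergents one term at a time:
a_0 = 6: 6/1
a_1 = 3: 19/3
a_2 = 3: 63/10
a_3 = 32: 2035/323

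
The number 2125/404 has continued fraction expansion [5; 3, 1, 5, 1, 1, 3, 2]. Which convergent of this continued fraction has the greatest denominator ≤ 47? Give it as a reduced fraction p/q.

142/27

a_0 = 5: 5/1  (≤ bound)
a_1 = 3: 16/3  (≤ bound)
a_2 = 1: 21/4  (≤ bound)
a_3 = 5: 121/23  (≤ bound)
a_4 = 1: 142/27  (≤ bound)
a_5 = 1: 263/50  (> 47, stop)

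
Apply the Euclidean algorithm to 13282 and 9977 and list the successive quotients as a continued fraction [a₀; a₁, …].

⌊13282/9977⌋ = 1, remainder 3305
⌊9977/3305⌋ = 3, remainder 62
⌊3305/62⌋ = 53, remainder 19
⌊62/19⌋ = 3, remainder 5
⌊19/5⌋ = 3, remainder 4
⌊5/4⌋ = 1, remainder 1
⌊4/1⌋ = 4, remainder 0

[1; 3, 53, 3, 3, 1, 4]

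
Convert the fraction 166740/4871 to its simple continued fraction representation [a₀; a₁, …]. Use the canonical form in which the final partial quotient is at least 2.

[34; 4, 3, 14, 1, 2, 8]

Repeatedly divide and take the remainder:
166740 ÷ 4871 → quotient 34, remainder 1126
4871 ÷ 1126 → quotient 4, remainder 367
1126 ÷ 367 → quotient 3, remainder 25
367 ÷ 25 → quotient 14, remainder 17
25 ÷ 17 → quotient 1, remainder 8
17 ÷ 8 → quotient 2, remainder 1
8 ÷ 1 → quotient 8, remainder 0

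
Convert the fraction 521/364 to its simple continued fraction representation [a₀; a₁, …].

[1; 2, 3, 7, 7]

⌊521/364⌋ = 1, remainder 157
⌊364/157⌋ = 2, remainder 50
⌊157/50⌋ = 3, remainder 7
⌊50/7⌋ = 7, remainder 1
⌊7/1⌋ = 7, remainder 0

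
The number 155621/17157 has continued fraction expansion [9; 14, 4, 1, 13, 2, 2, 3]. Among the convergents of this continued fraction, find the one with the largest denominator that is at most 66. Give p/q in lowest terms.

a_0 = 9: 9/1  (≤ bound)
a_1 = 14: 127/14  (≤ bound)
a_2 = 4: 517/57  (≤ bound)
a_3 = 1: 644/71  (> 66, stop)

517/57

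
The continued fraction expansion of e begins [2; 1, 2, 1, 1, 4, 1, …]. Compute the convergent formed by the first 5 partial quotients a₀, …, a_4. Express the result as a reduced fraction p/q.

19/7

a_0 = 2: 2/1
a_1 = 1: 3/1
a_2 = 2: 8/3
a_3 = 1: 11/4
a_4 = 1: 19/7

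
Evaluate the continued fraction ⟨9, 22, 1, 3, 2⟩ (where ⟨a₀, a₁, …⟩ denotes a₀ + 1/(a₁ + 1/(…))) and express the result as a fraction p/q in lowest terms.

1854/205

Start with 2.
3 + 1/(2/1) = 3 + 1/2 = 7/2
1 + 1/(7/2) = 1 + 2/7 = 9/7
22 + 1/(9/7) = 22 + 7/9 = 205/9
9 + 1/(205/9) = 9 + 9/205 = 1854/205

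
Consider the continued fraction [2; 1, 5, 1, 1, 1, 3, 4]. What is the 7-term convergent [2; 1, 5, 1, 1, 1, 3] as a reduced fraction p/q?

a_0 = 2: 2/1
a_1 = 1: 3/1
a_2 = 5: 17/6
a_3 = 1: 20/7
a_4 = 1: 37/13
a_5 = 1: 57/20
a_6 = 3: 208/73

208/73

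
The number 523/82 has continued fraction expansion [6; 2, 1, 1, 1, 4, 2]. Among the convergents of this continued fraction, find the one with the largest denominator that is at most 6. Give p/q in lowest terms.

List convergents until the denominator exceeds the bound:
a_0 = 6: 6/1  (≤ bound)
a_1 = 2: 13/2  (≤ bound)
a_2 = 1: 19/3  (≤ bound)
a_3 = 1: 32/5  (≤ bound)
a_4 = 1: 51/8  (> 6, stop)

32/5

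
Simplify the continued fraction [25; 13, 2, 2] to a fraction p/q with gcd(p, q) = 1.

1680/67

Start with 2.
2 + 1/(2/1) = 2 + 1/2 = 5/2
13 + 1/(5/2) = 13 + 2/5 = 67/5
25 + 1/(67/5) = 25 + 5/67 = 1680/67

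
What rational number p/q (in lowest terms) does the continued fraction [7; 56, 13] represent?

5116/729

Start with 13.
56 + 1/(13/1) = 56 + 1/13 = 729/13
7 + 1/(729/13) = 7 + 13/729 = 5116/729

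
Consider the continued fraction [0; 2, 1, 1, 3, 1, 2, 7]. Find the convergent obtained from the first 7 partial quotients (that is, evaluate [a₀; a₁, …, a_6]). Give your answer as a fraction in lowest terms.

a_0 = 0: 0/1
a_1 = 2: 1/2
a_2 = 1: 1/3
a_3 = 1: 2/5
a_4 = 3: 7/18
a_5 = 1: 9/23
a_6 = 2: 25/64

25/64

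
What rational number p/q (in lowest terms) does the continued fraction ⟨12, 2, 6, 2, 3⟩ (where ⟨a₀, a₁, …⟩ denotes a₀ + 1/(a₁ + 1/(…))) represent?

Start with 3.
2 + 1/(3/1) = 2 + 1/3 = 7/3
6 + 1/(7/3) = 6 + 3/7 = 45/7
2 + 1/(45/7) = 2 + 7/45 = 97/45
12 + 1/(97/45) = 12 + 45/97 = 1209/97

1209/97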